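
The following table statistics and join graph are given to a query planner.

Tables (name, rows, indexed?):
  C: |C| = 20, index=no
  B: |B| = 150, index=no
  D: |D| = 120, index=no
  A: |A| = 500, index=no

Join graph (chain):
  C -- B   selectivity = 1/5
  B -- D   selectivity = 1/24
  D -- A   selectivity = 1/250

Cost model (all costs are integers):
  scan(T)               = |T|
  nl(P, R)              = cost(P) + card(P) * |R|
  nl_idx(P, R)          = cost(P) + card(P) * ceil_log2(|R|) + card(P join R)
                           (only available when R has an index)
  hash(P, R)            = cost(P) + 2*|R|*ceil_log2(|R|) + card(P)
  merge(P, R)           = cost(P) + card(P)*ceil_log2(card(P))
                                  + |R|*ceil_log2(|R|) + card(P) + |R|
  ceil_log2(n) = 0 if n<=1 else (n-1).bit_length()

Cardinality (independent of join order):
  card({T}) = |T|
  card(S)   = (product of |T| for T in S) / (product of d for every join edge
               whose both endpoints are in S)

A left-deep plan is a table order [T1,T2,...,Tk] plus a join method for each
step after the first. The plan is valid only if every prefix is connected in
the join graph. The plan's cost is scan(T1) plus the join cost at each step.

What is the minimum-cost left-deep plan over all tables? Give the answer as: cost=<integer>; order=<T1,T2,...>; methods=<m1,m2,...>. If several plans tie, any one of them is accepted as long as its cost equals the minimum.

cost=7020; order=A,D,B,C; methods=hash,hash,hash

Selinger DP (subsets sized 1..n):
  {C}: scan cost=20, card=20
  {B}: scan cost=150, card=150
  {D}: scan cost=120, card=120
  {A}: scan cost=500, card=500
  {BC}: card=600; try (C,hash)→500, (B,merge)→1490, (C,merge)→1620, (B,hash)→2440, (B,nl)→3020, (C,nl)→3150; best=500 via (C,hash)
  {BD}: card=750; try (D,hash)→1980, (B,merge)→2430, (D,merge)→2460, (B,hash)→2640, (B,nl)→18120, (D,nl)→18150; best=1980 via (D,hash)
  {AD}: card=240; try (D,hash)→2680, (A,merge)→6080, (D,merge)→6460, (A,hash)→9240, (A,nl)→60120, (D,nl)→60500; best=2680 via (D,hash)
  {BCD}: card=3000; try (D,hash)→2780, (C,hash)→2930, (D,merge)→8060, (C,merge)→10350, (C,nl)→16980, (D,nl)→72500; best=2780 via (D,hash)
  {ABD}: card=1500; try (B,hash)→5320, (B,merge)→6190, (A,hash)→11730, (A,merge)→15230, (B,nl)→38680, (A,nl)→376980; best=5320 via (B,hash)
  {ABCD}: card=6000; try (C,hash)→7020, (A,hash)→14780, (C,merge)→23440, (C,nl)→35320, (A,merge)→46780, (A,nl)→1502780; best=7020 via (C,hash)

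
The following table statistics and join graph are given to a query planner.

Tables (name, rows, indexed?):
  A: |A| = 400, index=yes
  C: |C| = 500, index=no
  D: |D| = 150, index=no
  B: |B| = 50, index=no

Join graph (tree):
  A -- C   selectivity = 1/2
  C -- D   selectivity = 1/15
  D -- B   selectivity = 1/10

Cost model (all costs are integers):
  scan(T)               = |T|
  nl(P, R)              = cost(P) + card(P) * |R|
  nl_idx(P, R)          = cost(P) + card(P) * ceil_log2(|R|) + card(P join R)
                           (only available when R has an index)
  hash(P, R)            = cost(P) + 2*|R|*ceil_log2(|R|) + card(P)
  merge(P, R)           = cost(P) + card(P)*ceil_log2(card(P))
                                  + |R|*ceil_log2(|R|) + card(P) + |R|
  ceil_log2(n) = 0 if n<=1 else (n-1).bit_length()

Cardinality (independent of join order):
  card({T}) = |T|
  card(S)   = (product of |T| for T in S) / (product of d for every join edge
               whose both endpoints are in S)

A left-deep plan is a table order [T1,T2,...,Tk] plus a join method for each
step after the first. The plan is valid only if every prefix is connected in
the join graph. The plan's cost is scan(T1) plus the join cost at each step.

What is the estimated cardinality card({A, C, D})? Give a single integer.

Tables in S: A(400), C(500), D(150)
Edges inside S: A-C(d=2), C-D(d=15)
numerator = 400 * 500 * 150 = 30000000
denominator = 2 * 15 = 30
card(S) = 30000000 / 30 = 1000000

1000000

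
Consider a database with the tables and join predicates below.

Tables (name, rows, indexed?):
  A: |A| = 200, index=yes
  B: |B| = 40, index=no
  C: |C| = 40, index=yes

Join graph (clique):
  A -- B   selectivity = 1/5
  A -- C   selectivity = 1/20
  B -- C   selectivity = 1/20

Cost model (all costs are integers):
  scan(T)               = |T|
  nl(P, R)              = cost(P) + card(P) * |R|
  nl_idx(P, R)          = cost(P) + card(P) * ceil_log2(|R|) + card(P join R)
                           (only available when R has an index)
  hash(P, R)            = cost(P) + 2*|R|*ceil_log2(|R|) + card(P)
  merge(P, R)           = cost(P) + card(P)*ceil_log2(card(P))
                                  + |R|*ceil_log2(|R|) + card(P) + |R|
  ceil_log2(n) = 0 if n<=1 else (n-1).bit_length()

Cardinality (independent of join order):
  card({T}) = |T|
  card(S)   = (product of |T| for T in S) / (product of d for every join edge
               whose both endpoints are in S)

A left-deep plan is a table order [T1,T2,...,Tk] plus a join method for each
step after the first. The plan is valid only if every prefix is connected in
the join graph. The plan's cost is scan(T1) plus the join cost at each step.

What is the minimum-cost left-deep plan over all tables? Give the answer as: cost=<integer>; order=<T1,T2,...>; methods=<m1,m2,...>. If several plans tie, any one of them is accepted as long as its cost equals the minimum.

Selinger DP (subsets sized 1..n):
  {A}: scan cost=200, card=200
  {B}: scan cost=40, card=40
  {C}: scan cost=40, card=40
  {AB}: card=1600; try (B,hash)→880, (A,nl_idx)→1960, (A,merge)→2120, (B,merge)→2280, (A,hash)→3280, (A,nl)→8040 …(+1); best=880 via (B,hash)
  {AC}: card=400; try (A,nl_idx)→760, (C,hash)→880, (C,nl_idx)→1800, (A,merge)→2120, (C,merge)→2280, (A,hash)→3280 …(+2); best=760 via (A,nl_idx)
  {BC}: card=80; try (C,nl_idx)→360, (C,hash)→560, (B,hash)→560, (C,merge)→600, (B,merge)→600, (C,nl)→1640 …(+1); best=360 via (C,nl_idx)
  {ABC}: card=160; try (A,nl_idx)→1160, (B,hash)→1640, (A,merge)→2800, (C,hash)→2960, (A,hash)→3640, (B,merge)→5040 …(+5); best=1160 via (A,nl_idx)

cost=1160; order=B,C,A; methods=nl_idx,nl_idx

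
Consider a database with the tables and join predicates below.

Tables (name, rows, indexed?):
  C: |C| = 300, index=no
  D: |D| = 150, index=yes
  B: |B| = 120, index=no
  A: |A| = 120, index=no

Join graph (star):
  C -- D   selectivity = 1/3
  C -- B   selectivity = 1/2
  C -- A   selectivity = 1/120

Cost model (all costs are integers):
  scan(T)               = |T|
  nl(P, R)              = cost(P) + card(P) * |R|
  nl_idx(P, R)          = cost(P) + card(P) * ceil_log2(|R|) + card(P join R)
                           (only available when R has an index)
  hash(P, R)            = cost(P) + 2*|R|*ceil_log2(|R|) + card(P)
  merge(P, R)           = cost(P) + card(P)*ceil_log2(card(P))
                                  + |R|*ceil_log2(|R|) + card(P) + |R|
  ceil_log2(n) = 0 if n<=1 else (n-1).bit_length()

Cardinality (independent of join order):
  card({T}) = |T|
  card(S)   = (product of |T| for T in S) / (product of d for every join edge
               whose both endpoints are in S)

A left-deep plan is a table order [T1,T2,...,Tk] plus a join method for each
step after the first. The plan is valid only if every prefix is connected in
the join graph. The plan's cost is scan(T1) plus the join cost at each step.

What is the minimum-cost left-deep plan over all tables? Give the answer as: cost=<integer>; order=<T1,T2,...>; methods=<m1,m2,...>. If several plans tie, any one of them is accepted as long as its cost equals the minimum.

cost=21660; order=C,A,D,B; methods=hash,hash,hash

Selinger DP (subsets sized 1..n):
  {C}: scan cost=300, card=300
  {D}: scan cost=150, card=150
  {B}: scan cost=120, card=120
  {A}: scan cost=120, card=120
  {CD}: card=15000; try (D,hash)→3000, (C,merge)→4500, (D,merge)→4650, (C,hash)→5700, (D,nl_idx)→17700, (C,nl)→45150 …(+1); best=3000 via (D,hash)
  {BC}: card=18000; try (B,hash)→2280, (C,merge)→4080, (B,merge)→4260, (C,hash)→5640, (C,nl)→36120, (B,nl)→36300; best=2280 via (B,hash)
  {AC}: card=300; try (A,hash)→2280, (C,merge)→4080, (A,merge)→4260, (C,hash)→5640, (C,nl)→36120, (A,nl)→36300; best=2280 via (A,hash)
  {BCD}: card=900000; try (B,hash)→19680, (D,hash)→22680, (B,merge)→228960, (D,merge)→291630, (D,nl_idx)→1046280, (B,nl)→1803000 …(+1); best=19680 via (B,hash)
  {ACD}: card=15000; try (D,hash)→4980, (D,merge)→6630, (D,nl_idx)→19680, (A,hash)→19680, (D,nl)→47280, (A,merge)→228960 …(+1); best=4980 via (D,hash)
  {ABC}: card=18000; try (B,hash)→4260, (B,merge)→6240, (A,hash)→21960, (B,nl)→38280, (A,merge)→291240, (A,nl)→2162280; best=4260 via (B,hash)
  {ABCD}: card=900000; try (B,hash)→21660, (D,hash)→24660, (B,merge)→230940, (D,merge)→293610, (A,hash)→921360, (D,nl_idx)→1048260 …(+4); best=21660 via (B,hash)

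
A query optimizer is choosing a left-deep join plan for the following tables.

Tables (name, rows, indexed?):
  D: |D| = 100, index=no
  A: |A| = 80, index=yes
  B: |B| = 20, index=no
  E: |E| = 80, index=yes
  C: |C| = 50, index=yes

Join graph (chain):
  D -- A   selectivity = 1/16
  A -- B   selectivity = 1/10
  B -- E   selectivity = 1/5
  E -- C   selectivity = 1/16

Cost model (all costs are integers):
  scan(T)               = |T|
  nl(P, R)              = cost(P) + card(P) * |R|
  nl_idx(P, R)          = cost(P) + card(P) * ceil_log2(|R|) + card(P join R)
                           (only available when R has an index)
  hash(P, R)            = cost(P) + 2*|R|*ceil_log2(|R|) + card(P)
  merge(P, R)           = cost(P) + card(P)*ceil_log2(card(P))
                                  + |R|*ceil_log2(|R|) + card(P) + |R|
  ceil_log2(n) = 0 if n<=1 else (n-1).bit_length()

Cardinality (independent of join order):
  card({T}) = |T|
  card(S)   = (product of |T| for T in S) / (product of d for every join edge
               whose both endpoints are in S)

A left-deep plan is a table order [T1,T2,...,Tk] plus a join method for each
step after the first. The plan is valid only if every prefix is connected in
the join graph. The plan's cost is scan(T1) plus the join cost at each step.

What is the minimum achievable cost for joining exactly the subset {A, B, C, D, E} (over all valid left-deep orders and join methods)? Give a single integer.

Selinger DP over subsets of {A,B,C,D,E}:
  {D}: scan cost=100, card=100
  {A}: scan cost=80, card=80
  {B}: scan cost=20, card=20
  {E}: scan cost=80, card=80
  {C}: scan cost=50, card=50
  {AD}: card=500; try (A,nl_idx)→1300, (A,hash)→1320, (D,merge)→1520, (A,merge)→1540, (D,hash)→1560, (D,nl)→8080 …(+1); best=1300 via (A,nl_idx)
  {AB}: card=160; try (A,nl_idx)→320, (B,hash)→360, (A,merge)→780, (B,merge)→840, (A,hash)→1160, (A,nl)→1620 …(+1); best=320 via (A,nl_idx)
  {BE}: card=320; try (B,hash)→360, (E,nl_idx)→480, (E,merge)→780, (B,merge)→840, (E,hash)→1160, (E,nl)→1620 …(+1); best=360 via (B,hash)
  {CE}: card=250; try (E,nl_idx)→650, (C,hash)→760, (C,nl_idx)→810, (E,merge)→1040, (C,merge)→1070, (E,hash)→1220 …(+2); best=650 via (E,nl_idx)
  {ABD}: card=1000; try (D,hash)→1880, (B,hash)→2000, (D,merge)→2560, (B,merge)→6420, (B,nl)→11300, (D,nl)→16320; best=1880 via (D,hash)
  {ABE}: card=2560; try (E,hash)→1600, (A,hash)→1800, (E,merge)→2400, (E,nl_idx)→4000, (A,merge)→4200, (A,nl_idx)→5160 …(+2); best=1600 via (E,hash)
  {BCE}: card=1000; try (B,hash)→1100, (C,hash)→1280, (B,merge)→3020, (C,nl_idx)→3280, (C,merge)→3910, (B,nl)→5650 …(+1); best=1100 via (B,hash)
  {ABDE}: card=16000; try (E,hash)→4000, (D,hash)→5560, (E,merge)→13520, (E,nl_idx)→24880, (D,merge)→35680, (E,nl)→81880 …(+1); best=4000 via (E,hash)
  {ABCE}: card=8000; try (A,hash)→3220, (C,hash)→4760, (A,merge)→12740, (A,nl_idx)→16100, (C,nl_idx)→24960, (C,merge)→35230 …(+2); best=3220 via (A,hash)
  {ABCDE}: card=50000; try (D,hash)→12620, (C,hash)→20600, (D,merge)→116020, (C,nl_idx)→150000, (C,merge)→244350, (D,nl)→803220 …(+1); best=12620 via (D,hash)

12620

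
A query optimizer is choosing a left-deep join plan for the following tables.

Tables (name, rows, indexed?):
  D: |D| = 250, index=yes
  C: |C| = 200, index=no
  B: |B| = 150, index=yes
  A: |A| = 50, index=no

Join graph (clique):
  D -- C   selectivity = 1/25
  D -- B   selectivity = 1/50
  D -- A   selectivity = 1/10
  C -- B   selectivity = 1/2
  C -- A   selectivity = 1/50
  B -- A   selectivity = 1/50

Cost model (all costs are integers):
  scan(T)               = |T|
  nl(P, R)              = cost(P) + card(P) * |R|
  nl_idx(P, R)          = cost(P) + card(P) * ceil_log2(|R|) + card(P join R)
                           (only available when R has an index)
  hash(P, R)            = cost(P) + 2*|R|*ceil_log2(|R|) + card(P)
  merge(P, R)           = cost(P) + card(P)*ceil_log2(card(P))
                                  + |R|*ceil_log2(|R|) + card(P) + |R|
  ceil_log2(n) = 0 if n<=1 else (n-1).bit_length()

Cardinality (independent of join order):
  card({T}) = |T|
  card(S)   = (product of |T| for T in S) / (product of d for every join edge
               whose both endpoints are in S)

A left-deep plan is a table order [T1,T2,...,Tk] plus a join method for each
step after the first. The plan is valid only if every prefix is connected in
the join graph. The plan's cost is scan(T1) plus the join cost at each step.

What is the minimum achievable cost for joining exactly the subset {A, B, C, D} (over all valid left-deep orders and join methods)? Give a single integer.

Selinger DP over subsets of {A,B,C,D}:
  {D}: scan cost=250, card=250
  {C}: scan cost=200, card=200
  {B}: scan cost=150, card=150
  {A}: scan cost=50, card=50
  {CD}: card=2000; try (C,hash)→3700, (D,nl_idx)→3800, (D,merge)→4250, (C,merge)→4300, (D,hash)→4400, (D,nl)→50200 …(+1); best=3700 via (C,hash)
  {BD}: card=750; try (D,nl_idx)→2100, (B,hash)→2900, (B,nl_idx)→3000, (D,merge)→3750, (B,merge)→3850, (D,hash)→4300 …(+2); best=2100 via (D,nl_idx)
  {AD}: card=1250; try (A,hash)→1100, (D,nl_idx)→1700, (D,merge)→2650, (A,merge)→2850, (D,hash)→4100, (D,nl)→12550 …(+1); best=1100 via (A,hash)
  {BC}: card=15000; try (B,hash)→2800, (C,merge)→3300, (B,merge)→3350, (C,hash)→3500, (B,nl_idx)→16800, (C,nl)→30150 …(+1); best=2800 via (B,hash)
  {AC}: card=200; try (A,hash)→1000, (C,merge)→2200, (A,merge)→2350, (C,hash)→3300, (C,nl)→10050, (A,nl)→10200; best=1000 via (A,hash)
  {AB}: card=150; try (B,nl_idx)→600, (A,hash)→900, (B,merge)→1750, (A,merge)→1850, (B,hash)→2500, (B,nl)→7550 …(+1); best=600 via (B,nl_idx)
  {BCD}: card=3000; try (C,hash)→6050, (B,hash)→8100, (C,merge)→12150, (D,hash)→21800, (B,nl_idx)→22700, (B,merge)→29050 …(+5); best=6050 via (C,hash)
  {ACD}: card=200; try (D,nl_idx)→2800, (D,merge)→5050, (D,hash)→5200, (C,hash)→5550, (A,hash)→6300, (C,merge)→17900 …(+4); best=2800 via (D,nl_idx)
  {ABD}: card=75; try (D,nl_idx)→1875, (A,hash)→3450, (D,merge)→4200, (D,hash)→4750, (B,hash)→4750, (A,merge)→10700 …(+5); best=1875 via (D,nl_idx)
  {ABC}: card=300; try (B,nl_idx)→2900, (B,hash)→3600, (C,merge)→3750, (C,hash)→3950, (B,merge)→4150, (A,hash)→18400 …(+4); best=2900 via (B,nl_idx)
  {ABCD}: card=6; try (C,merge)→4275, (B,nl_idx)→4406, (C,hash)→5150, (D,nl_idx)→5306, (B,hash)→5400, (B,merge)→5950 …(+8); best=4275 via (C,merge)

4275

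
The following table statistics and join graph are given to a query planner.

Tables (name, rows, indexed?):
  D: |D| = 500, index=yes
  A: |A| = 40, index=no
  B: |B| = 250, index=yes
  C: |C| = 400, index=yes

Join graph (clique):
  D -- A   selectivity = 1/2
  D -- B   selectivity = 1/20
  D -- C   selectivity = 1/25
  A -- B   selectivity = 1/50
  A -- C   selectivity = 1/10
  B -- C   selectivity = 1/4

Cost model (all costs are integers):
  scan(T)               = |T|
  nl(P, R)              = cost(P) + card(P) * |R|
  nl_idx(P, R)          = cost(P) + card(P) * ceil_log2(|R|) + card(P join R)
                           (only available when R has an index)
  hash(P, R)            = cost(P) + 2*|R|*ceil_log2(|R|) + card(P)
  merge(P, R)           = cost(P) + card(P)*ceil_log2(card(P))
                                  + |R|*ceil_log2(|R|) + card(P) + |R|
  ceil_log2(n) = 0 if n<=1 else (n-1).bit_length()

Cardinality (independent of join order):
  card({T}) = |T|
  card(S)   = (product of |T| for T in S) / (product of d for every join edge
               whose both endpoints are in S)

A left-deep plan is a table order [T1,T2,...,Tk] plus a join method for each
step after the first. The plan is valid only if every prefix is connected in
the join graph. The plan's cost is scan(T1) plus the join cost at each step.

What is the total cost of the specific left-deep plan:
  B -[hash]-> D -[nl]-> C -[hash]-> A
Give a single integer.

step 1: scan B: cost=250, card=250
step 2: join D via hash
    card(P join D) = 250*500/(20) = 6250
    cost = 250 + 2*500*9 + 250 = 9500
step 3: join C via nl
    card(P join C) = 6250*400/(25*4) = 25000
    cost = 9500 + 6250*400 = 2509500
step 4: join A via hash
    card(P join A) = 25000*40/(2*50*10) = 1000
    cost = 2509500 + 2*40*6 + 25000 = 2534980

2534980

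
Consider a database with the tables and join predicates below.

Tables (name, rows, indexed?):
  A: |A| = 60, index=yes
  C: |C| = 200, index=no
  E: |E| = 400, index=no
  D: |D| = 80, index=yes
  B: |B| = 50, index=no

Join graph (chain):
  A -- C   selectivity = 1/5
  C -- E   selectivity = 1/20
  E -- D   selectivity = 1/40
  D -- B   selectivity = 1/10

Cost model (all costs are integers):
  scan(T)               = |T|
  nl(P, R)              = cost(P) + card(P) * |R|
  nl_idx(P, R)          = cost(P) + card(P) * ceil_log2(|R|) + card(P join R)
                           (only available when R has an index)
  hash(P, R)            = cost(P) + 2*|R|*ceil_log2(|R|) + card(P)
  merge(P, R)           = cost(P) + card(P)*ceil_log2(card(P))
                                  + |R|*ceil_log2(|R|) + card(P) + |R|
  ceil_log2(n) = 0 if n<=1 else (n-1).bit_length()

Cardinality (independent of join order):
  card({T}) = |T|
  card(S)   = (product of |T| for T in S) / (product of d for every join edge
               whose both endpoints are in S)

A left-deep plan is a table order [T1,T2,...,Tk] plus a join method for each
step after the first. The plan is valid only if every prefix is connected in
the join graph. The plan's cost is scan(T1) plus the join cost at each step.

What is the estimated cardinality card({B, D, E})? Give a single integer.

Tables in S: B(50), D(80), E(400)
Edges inside S: E-D(d=40), D-B(d=10)
numerator = 50 * 80 * 400 = 1600000
denominator = 40 * 10 = 400
card(S) = 1600000 / 400 = 4000

4000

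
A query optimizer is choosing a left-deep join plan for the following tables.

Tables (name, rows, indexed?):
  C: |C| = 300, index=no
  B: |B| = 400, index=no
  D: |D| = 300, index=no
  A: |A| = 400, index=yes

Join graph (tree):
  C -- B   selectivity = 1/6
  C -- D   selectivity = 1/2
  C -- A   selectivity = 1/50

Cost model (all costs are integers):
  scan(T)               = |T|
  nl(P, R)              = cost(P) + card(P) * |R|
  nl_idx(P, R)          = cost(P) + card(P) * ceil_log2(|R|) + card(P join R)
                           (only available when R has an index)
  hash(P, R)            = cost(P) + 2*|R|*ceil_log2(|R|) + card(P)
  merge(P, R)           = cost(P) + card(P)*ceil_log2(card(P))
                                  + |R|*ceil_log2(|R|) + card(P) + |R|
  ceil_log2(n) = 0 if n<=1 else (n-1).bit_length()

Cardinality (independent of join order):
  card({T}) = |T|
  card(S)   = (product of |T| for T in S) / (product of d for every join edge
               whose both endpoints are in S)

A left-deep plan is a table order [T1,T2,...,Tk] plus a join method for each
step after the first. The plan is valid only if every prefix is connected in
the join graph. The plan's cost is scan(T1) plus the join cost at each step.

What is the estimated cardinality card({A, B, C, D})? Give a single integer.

Tables in S: A(400), B(400), C(300), D(300)
Edges inside S: C-B(d=6), C-D(d=2), C-A(d=50)
numerator = 400 * 400 * 300 * 300 = 14400000000
denominator = 6 * 2 * 50 = 600
card(S) = 14400000000 / 600 = 24000000

24000000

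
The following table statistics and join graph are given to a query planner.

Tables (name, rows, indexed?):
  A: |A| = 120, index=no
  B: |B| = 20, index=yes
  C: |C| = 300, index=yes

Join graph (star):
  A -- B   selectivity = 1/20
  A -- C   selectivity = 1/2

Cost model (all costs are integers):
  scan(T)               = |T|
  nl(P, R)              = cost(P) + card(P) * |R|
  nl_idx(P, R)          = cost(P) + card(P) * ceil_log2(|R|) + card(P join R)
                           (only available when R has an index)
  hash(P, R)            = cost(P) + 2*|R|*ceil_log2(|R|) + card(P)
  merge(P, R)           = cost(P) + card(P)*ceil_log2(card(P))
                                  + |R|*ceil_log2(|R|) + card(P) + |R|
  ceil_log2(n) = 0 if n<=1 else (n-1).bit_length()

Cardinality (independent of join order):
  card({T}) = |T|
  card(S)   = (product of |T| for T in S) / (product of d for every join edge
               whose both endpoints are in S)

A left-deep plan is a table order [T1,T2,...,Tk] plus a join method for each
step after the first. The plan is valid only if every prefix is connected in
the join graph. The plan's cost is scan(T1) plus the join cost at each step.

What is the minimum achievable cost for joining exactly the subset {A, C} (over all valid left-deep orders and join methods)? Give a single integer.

2280

Selinger DP over subsets of {A,C}:
  {A}: scan cost=120, card=120
  {C}: scan cost=300, card=300
  {AC}: card=18000; try (A,hash)→2280, (C,merge)→4080, (A,merge)→4260, (C,hash)→5640, (C,nl_idx)→19200, (C,nl)→36120 …(+1); best=2280 via (A,hash)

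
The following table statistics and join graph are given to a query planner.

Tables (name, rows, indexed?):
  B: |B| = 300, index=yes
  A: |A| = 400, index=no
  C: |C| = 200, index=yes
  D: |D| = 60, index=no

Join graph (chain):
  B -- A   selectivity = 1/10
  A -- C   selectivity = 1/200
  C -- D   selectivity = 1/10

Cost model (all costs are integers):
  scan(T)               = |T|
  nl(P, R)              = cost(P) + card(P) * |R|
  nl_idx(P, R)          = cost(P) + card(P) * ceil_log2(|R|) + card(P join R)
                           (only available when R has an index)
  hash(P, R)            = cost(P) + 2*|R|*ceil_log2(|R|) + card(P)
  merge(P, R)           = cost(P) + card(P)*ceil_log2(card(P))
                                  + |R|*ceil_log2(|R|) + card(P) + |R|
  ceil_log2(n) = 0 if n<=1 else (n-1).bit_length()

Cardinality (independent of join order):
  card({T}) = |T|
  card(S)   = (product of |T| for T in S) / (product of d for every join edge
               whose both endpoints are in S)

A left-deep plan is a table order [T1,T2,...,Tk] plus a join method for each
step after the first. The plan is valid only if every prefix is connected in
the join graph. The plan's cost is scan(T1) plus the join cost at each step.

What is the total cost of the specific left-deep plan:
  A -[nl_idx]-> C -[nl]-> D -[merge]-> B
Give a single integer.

62200

step 1: scan A: cost=400, card=400
step 2: join C via nl_idx
    card(P join C) = 400*200/(200) = 400
    cost = 400 + 400*8 + 400 = 4000
step 3: join D via nl
    card(P join D) = 400*60/(10) = 2400
    cost = 4000 + 400*60 = 28000
step 4: join B via merge
    card(P join B) = 2400*300/(10) = 72000
    cost = 28000 + 2400*12 + 300*9 + 2400 + 300 = 62200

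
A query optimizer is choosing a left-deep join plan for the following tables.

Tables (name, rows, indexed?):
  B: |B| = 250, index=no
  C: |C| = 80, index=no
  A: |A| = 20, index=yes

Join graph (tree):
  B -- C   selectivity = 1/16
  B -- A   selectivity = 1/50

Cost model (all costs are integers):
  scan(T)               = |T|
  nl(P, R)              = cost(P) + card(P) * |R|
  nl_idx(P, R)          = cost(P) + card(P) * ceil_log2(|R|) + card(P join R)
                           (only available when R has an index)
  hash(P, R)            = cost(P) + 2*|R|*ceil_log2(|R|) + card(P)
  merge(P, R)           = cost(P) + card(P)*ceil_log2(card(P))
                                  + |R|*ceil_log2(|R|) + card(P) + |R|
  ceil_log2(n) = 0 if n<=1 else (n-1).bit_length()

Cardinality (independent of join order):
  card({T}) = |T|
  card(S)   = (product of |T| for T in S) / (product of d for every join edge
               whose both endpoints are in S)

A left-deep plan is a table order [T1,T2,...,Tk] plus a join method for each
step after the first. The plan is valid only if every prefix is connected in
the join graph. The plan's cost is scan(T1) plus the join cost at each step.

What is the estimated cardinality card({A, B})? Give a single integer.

Tables in S: A(20), B(250)
Edges inside S: B-A(d=50)
numerator = 20 * 250 = 5000
denominator = 50 = 50
card(S) = 5000 / 50 = 100

100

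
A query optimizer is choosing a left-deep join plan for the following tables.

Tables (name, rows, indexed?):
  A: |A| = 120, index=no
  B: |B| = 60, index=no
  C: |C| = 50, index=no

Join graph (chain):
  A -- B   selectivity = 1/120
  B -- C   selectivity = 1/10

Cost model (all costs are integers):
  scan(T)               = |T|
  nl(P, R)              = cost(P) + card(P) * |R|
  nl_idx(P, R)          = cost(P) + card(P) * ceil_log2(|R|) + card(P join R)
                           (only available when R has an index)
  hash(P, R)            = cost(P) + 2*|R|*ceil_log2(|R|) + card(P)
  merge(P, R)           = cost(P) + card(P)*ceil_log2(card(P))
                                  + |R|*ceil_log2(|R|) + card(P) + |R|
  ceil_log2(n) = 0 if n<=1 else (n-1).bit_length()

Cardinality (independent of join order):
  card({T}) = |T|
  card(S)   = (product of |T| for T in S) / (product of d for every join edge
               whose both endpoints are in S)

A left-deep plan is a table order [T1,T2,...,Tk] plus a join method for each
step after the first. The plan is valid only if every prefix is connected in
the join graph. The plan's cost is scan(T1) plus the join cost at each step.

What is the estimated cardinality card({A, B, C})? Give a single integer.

300

Tables in S: A(120), B(60), C(50)
Edges inside S: A-B(d=120), B-C(d=10)
numerator = 120 * 60 * 50 = 360000
denominator = 120 * 10 = 1200
card(S) = 360000 / 1200 = 300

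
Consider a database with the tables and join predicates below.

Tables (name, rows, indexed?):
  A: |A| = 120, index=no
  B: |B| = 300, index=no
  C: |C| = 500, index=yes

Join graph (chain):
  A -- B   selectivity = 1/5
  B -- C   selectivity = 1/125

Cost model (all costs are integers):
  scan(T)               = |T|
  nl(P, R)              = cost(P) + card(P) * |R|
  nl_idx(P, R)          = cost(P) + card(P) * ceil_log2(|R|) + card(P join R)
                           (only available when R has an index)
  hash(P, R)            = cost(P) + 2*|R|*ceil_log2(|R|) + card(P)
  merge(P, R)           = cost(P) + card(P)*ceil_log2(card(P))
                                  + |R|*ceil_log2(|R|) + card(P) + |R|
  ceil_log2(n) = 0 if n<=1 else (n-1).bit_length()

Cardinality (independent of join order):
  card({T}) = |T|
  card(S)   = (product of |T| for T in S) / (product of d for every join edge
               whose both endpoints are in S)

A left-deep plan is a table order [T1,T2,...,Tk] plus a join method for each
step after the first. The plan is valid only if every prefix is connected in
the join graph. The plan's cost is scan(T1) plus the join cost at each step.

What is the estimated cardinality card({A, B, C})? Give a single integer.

Tables in S: A(120), B(300), C(500)
Edges inside S: A-B(d=5), B-C(d=125)
numerator = 120 * 300 * 500 = 18000000
denominator = 5 * 125 = 625
card(S) = 18000000 / 625 = 28800

28800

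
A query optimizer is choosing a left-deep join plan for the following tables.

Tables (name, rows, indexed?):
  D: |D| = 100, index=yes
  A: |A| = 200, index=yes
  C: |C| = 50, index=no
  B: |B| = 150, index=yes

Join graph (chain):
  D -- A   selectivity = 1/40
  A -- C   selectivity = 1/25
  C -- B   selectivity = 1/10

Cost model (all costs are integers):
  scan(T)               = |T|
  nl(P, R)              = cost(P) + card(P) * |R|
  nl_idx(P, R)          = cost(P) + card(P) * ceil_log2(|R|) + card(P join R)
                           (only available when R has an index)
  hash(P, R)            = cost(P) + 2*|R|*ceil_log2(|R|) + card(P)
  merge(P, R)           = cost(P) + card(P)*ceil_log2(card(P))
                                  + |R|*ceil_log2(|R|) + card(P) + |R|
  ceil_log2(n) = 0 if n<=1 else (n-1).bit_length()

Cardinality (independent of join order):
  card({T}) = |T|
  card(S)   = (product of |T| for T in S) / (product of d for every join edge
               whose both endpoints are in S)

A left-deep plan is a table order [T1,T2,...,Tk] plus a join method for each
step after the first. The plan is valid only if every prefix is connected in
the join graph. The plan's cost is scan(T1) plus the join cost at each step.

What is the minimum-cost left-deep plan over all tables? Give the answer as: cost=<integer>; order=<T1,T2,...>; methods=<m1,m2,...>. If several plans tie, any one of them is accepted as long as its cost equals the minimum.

cost=5900; order=D,A,C,B; methods=nl_idx,hash,hash

Selinger DP (subsets sized 1..n):
  {D}: scan cost=100, card=100
  {A}: scan cost=200, card=200
  {C}: scan cost=50, card=50
  {B}: scan cost=150, card=150
  {AD}: card=500; try (A,nl_idx)→1400, (D,hash)→1800, (D,nl_idx)→2100, (A,merge)→2700, (D,merge)→2800, (A,hash)→3400 …(+2); best=1400 via (A,nl_idx)
  {AC}: card=400; try (A,nl_idx)→850, (C,hash)→1000, (A,merge)→2200, (C,merge)→2350, (A,hash)→3300, (A,nl)→10050 …(+1); best=850 via (A,nl_idx)
  {BC}: card=750; try (C,hash)→900, (B,nl_idx)→1200, (B,merge)→1750, (C,merge)→1850, (B,hash)→2500, (B,nl)→7550 …(+1); best=900 via (C,hash)
  {ACD}: card=1000; try (C,hash)→2500, (D,hash)→2650, (D,nl_idx)→4650, (D,merge)→5650, (C,merge)→6750, (C,nl)→26400 …(+1); best=2500 via (C,hash)
  {ABC}: card=6000; try (B,hash)→3650, (A,hash)→4850, (B,merge)→6200, (B,nl_idx)→10050, (A,merge)→10950, (A,nl_idx)→12900 …(+2); best=3650 via (B,hash)
  {ABCD}: card=15000; try (B,hash)→5900, (D,hash)→11050, (B,merge)→14850, (B,nl_idx)→25500, (D,nl_idx)→60650, (D,merge)→88450 …(+2); best=5900 via (B,hash)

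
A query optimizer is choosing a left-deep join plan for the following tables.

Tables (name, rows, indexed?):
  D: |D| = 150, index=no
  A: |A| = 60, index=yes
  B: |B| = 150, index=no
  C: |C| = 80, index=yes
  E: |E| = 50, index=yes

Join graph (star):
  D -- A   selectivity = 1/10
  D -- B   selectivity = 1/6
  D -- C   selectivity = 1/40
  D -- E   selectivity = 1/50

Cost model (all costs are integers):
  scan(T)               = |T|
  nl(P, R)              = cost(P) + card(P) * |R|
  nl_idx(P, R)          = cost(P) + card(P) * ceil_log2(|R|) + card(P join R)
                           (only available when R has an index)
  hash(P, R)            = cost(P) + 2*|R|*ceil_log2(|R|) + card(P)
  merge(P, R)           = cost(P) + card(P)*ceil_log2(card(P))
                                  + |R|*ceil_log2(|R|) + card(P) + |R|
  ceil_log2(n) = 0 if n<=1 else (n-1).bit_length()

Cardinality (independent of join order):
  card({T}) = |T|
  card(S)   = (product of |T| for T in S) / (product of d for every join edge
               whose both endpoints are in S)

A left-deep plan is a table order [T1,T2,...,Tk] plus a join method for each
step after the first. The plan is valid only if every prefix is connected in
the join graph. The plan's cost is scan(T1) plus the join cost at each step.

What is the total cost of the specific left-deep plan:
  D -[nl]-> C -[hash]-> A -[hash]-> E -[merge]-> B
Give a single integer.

step 1: scan D: cost=150, card=150
step 2: join C via nl
    card(P join C) = 150*80/(40) = 300
    cost = 150 + 150*80 = 12150
step 3: join A via hash
    card(P join A) = 300*60/(10) = 1800
    cost = 12150 + 2*60*6 + 300 = 13170
step 4: join E via hash
    card(P join E) = 1800*50/(50) = 1800
    cost = 13170 + 2*50*6 + 1800 = 15570
step 5: join B via merge
    card(P join B) = 1800*150/(6) = 45000
    cost = 15570 + 1800*11 + 150*8 + 1800 + 150 = 38520

38520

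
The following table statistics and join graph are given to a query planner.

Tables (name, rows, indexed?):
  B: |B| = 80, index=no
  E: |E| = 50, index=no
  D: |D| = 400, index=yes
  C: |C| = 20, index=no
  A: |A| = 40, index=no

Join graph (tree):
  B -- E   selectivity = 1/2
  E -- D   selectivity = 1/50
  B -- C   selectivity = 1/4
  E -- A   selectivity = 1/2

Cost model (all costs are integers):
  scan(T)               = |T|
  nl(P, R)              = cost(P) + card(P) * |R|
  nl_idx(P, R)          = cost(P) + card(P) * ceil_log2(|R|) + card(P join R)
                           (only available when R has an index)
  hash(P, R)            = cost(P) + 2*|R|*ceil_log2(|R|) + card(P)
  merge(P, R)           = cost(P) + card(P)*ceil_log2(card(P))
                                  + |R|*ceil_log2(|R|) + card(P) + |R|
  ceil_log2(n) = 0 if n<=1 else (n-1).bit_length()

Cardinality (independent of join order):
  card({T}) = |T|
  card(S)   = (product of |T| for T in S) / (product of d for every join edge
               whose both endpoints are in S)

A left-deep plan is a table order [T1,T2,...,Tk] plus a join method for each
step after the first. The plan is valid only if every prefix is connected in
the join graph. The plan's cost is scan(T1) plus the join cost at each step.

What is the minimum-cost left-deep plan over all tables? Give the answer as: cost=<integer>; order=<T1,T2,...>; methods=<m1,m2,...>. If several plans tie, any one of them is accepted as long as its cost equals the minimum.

Selinger DP (subsets sized 1..n):
  {B}: scan cost=80, card=80
  {E}: scan cost=50, card=50
  {D}: scan cost=400, card=400
  {C}: scan cost=20, card=20
  {A}: scan cost=40, card=40
  {BE}: card=2000; try (E,hash)→760, (B,merge)→1040, (E,merge)→1070, (B,hash)→1220, (B,nl)→4050, (E,nl)→4080; best=760 via (E,hash)
  {BC}: card=400; try (C,hash)→360, (B,merge)→780, (C,merge)→840, (B,hash)→1160, (B,nl)→1620, (C,nl)→1680; best=360 via (C,hash)
  {DE}: card=400; try (D,nl_idx)→900, (E,hash)→1400, (D,merge)→4400, (E,merge)→4750, (D,hash)→7300, (D,nl)→20050 …(+1); best=900 via (D,nl_idx)
  {AE}: card=1000; try (A,hash)→580, (E,merge)→670, (E,hash)→680, (A,merge)→680, (E,nl)→2040, (A,nl)→2050; best=580 via (A,hash)
  {BDE}: card=16000; try (B,hash)→2420, (B,merge)→5540, (D,hash)→9960, (D,merge)→28760, (B,nl)→32900, (D,nl_idx)→34760 …(+1); best=2420 via (B,hash)
  {BCE}: card=10000; try (E,hash)→1360, (C,hash)→2960, (E,merge)→4710, (E,nl)→20360, (C,merge)→24880, (C,nl)→40760; best=1360 via (E,hash)
  {ABE}: card=40000; try (B,hash)→2700, (A,hash)→3240, (B,merge)→12220, (A,merge)→25040, (B,nl)→80580, (A,nl)→80760; best=2700 via (B,hash)
  {ADE}: card=8000; try (A,hash)→1780, (A,merge)→5180, (D,hash)→8780, (D,merge)→15580, (A,nl)→16900, (D,nl_idx)→17580 …(+1); best=1780 via (A,hash)
  {BCDE}: card=80000; try (D,hash)→18560, (C,hash)→18620, (D,merge)→155360, (D,nl_idx)→171360, (C,merge)→242540, (C,nl)→322420 …(+1); best=18560 via (D,hash)
  {ABDE}: card=320000; try (B,hash)→10900, (A,hash)→18900, (D,hash)→49900, (B,merge)→114420, (A,merge)→242700, (B,nl)→641780 …(+4); best=10900 via (B,hash)
  {ABCE}: card=200000; try (A,hash)→11840, (C,hash)→42900, (A,merge)→151640, (A,nl)→401360, (C,merge)→682820, (C,nl)→802700; best=11840 via (A,hash)
  {ABCDE}: card=1600000; try (A,hash)→99040, (D,hash)→219040, (C,hash)→331100, (A,merge)→1458840, (A,nl)→3218560, (D,nl_idx)→3411840 …(+4); best=99040 via (A,hash)

cost=99040; order=B,C,E,D,A; methods=hash,hash,hash,hash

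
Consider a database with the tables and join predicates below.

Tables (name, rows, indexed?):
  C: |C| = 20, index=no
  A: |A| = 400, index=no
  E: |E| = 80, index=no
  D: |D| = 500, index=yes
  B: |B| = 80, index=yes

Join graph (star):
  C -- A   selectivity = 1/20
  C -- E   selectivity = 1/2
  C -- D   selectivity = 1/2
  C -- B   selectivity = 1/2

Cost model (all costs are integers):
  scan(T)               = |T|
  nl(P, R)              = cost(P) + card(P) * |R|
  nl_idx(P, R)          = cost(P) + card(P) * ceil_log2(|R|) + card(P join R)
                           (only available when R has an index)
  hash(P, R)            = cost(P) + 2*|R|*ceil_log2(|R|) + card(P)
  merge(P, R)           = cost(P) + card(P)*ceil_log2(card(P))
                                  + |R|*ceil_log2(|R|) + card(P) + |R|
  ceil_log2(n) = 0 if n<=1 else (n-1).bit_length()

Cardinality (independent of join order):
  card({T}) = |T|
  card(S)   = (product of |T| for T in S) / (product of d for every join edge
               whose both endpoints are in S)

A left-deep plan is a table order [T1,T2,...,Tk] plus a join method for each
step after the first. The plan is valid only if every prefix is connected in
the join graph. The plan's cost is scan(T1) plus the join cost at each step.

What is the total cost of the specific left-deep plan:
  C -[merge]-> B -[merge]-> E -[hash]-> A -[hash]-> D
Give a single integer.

698420

step 1: scan C: cost=20, card=20
step 2: join B via merge
    card(P join B) = 20*80/(2) = 800
    cost = 20 + 20*5 + 80*7 + 20 + 80 = 780
step 3: join E via merge
    card(P join E) = 800*80/(2) = 32000
    cost = 780 + 800*10 + 80*7 + 800 + 80 = 10220
step 4: join A via hash
    card(P join A) = 32000*400/(20) = 640000
    cost = 10220 + 2*400*9 + 32000 = 49420
step 5: join D via hash
    card(P join D) = 640000*500/(2) = 160000000
    cost = 49420 + 2*500*9 + 640000 = 698420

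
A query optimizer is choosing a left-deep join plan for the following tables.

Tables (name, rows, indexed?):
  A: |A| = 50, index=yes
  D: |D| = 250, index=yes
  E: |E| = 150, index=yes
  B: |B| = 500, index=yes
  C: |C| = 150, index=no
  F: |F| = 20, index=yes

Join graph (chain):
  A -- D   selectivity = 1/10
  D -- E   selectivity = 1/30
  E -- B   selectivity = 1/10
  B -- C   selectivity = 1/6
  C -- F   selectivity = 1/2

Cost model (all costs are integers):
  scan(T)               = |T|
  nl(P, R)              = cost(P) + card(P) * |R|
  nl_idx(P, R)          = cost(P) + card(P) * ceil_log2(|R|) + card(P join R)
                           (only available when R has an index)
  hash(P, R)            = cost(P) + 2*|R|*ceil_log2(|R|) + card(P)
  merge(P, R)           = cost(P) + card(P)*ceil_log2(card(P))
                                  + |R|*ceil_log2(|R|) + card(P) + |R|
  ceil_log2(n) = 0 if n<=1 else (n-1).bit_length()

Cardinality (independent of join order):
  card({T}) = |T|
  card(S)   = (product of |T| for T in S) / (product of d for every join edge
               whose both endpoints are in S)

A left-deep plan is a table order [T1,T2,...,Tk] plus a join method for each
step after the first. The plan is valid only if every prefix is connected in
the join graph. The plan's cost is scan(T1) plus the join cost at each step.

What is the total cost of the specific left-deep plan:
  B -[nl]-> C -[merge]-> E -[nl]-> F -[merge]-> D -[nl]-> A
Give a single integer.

826516600

step 1: scan B: cost=500, card=500
step 2: join C via nl
    card(P join C) = 500*150/(6) = 12500
    cost = 500 + 500*150 = 75500
step 3: join E via merge
    card(P join E) = 12500*150/(10) = 187500
    cost = 75500 + 12500*14 + 150*8 + 12500 + 150 = 264350
step 4: join F via nl
    card(P join F) = 187500*20/(2) = 1875000
    cost = 264350 + 187500*20 = 4014350
step 5: join D via merge
    card(P join D) = 1875000*250/(30) = 15625000
    cost = 4014350 + 1875000*21 + 250*8 + 1875000 + 250 = 45266600
step 6: join A via nl
    card(P join A) = 15625000*50/(10) = 78125000
    cost = 45266600 + 15625000*50 = 826516600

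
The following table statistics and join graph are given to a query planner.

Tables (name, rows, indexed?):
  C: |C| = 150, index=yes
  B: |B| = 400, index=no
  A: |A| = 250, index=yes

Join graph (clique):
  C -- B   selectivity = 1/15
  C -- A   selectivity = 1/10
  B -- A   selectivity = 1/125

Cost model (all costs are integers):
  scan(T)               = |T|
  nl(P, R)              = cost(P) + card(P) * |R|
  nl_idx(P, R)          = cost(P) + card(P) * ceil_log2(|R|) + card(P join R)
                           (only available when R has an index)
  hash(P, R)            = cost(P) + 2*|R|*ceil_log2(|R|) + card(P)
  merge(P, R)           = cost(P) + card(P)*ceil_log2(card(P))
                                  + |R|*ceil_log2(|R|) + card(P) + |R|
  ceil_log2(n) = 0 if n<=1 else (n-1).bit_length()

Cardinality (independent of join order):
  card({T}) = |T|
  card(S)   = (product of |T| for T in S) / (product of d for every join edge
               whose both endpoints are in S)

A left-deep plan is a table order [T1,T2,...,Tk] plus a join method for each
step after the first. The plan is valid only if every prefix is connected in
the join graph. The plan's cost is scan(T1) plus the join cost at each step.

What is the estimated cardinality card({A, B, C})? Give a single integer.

800

Tables in S: A(250), B(400), C(150)
Edges inside S: C-B(d=15), C-A(d=10), B-A(d=125)
numerator = 250 * 400 * 150 = 15000000
denominator = 15 * 10 * 125 = 18750
card(S) = 15000000 / 18750 = 800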